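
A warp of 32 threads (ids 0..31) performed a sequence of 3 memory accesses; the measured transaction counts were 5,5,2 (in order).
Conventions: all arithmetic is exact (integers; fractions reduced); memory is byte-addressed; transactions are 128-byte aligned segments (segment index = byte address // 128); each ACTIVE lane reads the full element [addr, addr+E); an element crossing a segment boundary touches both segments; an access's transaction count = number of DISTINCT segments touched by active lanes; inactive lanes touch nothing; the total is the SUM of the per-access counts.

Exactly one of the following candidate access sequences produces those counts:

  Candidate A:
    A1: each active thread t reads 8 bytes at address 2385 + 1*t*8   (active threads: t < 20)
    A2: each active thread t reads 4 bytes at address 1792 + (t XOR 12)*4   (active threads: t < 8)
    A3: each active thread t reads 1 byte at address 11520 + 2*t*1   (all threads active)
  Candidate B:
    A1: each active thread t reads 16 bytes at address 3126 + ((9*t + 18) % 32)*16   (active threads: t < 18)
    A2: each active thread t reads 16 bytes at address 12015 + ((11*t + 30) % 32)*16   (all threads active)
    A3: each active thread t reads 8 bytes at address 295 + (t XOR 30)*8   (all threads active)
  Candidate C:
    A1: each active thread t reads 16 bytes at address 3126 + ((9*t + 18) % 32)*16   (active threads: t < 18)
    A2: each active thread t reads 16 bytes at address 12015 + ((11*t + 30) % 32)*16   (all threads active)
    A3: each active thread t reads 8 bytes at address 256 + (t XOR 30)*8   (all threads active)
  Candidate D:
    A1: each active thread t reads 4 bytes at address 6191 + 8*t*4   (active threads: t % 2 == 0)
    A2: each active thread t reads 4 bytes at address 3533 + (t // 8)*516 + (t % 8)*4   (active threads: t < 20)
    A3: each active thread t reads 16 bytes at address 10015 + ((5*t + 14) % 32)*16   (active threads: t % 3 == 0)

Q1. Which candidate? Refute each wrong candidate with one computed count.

A: A1 gives 2 transactions, not 5
B: A3 gives 3 transactions, not 2
D: A1 gives 8 transactions, not 5
C: all counts match (5,5,2)

Answer: C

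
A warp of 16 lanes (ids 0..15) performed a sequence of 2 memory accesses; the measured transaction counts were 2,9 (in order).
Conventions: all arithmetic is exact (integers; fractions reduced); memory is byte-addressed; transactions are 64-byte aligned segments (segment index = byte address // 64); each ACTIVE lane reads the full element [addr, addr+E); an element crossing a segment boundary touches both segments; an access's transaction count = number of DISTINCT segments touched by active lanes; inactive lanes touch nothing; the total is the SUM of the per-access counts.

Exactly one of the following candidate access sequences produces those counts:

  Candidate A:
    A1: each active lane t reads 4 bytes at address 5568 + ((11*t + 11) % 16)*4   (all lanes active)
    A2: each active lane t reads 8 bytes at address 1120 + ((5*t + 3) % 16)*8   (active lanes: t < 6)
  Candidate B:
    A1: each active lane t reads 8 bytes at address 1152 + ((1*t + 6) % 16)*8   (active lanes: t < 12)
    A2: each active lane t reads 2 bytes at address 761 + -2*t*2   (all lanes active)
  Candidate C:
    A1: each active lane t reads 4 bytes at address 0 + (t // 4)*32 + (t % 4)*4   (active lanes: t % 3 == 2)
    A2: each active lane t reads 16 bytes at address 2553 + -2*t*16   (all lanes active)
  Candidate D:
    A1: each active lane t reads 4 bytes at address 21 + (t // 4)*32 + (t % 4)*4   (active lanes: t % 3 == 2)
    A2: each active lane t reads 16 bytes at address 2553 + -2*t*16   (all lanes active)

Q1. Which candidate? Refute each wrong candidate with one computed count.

A: A1 gives 1 transaction, not 2
B: A2 gives 2 transactions, not 9
D: A1 gives 3 transactions, not 2
C: all counts match (2,9)

Answer: C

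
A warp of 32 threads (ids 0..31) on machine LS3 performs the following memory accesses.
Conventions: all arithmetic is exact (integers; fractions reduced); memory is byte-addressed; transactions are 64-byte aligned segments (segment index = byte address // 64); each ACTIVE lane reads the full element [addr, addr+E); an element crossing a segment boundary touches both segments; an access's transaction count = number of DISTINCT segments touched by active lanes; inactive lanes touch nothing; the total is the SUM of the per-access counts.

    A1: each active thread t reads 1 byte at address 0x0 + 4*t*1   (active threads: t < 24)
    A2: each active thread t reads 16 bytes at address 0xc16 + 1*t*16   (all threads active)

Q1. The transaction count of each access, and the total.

A1: 2 transactions
A2: 9 transactions

Answer: 2,9; total 11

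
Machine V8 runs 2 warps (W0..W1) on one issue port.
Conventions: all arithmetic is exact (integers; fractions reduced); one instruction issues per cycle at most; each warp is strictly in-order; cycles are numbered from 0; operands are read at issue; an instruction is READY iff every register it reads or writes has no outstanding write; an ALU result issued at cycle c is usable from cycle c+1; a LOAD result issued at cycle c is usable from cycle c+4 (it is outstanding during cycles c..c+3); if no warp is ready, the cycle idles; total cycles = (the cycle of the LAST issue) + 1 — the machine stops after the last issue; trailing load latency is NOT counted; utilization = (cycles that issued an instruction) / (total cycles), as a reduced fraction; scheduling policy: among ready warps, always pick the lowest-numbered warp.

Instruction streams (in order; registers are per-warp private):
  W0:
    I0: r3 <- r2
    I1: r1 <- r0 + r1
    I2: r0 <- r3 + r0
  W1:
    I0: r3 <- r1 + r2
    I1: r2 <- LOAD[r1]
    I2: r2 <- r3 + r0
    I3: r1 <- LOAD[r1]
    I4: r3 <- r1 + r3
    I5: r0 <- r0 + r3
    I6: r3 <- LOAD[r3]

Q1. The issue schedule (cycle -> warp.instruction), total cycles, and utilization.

cycle 0: W0.I0
cycle 1: W0.I1
cycle 2: W0.I2
cycle 3: W1.I0
cycle 4: W1.I1
cycle 5: idle
cycle 6: idle
cycle 7: idle
cycle 8: W1.I2
cycle 9: W1.I3
cycle 10: idle
cycle 11: idle
cycle 12: idle
cycle 13: W1.I4
cycle 14: W1.I5
cycle 15: W1.I6

Answer: 16 cycles, utilization 5/8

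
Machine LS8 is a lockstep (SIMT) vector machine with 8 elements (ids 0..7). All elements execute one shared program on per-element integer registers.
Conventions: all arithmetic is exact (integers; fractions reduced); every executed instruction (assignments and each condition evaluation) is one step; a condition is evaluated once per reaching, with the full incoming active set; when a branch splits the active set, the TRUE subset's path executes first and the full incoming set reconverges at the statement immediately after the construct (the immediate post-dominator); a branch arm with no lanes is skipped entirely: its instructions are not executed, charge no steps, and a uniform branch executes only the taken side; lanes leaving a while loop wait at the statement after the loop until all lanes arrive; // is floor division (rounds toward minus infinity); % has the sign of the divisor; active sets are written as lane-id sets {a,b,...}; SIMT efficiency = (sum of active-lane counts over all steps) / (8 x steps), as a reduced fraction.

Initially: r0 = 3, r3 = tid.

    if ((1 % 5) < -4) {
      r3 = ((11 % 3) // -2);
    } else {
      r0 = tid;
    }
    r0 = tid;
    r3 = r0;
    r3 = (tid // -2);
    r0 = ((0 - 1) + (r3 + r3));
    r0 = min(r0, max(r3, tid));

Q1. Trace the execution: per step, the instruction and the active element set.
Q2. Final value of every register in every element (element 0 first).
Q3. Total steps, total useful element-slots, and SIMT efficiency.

step 0: eval ((1 % 5) < -4)          {0,1,2,3,4,5,6,7}
step 1: r0 <- tid                    {0,1,2,3,4,5,6,7}
step 2: r0 <- tid                    {0,1,2,3,4,5,6,7}
step 3: r3 <- r0                     {0,1,2,3,4,5,6,7}
step 4: r3 <- (tid // -2)            {0,1,2,3,4,5,6,7}
step 5: r0 <- ((0 - 1) + (r3 + r3))  {0,1,2,3,4,5,6,7}
step 6: r0 <- min(r0, max(r3, tid))  {0,1,2,3,4,5,6,7}

Answer: 7 steps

r0: -1,-3,-3,-5,-5,-7,-7,-9
r3: 0,-1,-1,-2,-2,-3,-3,-4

steps = 7; useful = 56; efficiency = 56/56 = 1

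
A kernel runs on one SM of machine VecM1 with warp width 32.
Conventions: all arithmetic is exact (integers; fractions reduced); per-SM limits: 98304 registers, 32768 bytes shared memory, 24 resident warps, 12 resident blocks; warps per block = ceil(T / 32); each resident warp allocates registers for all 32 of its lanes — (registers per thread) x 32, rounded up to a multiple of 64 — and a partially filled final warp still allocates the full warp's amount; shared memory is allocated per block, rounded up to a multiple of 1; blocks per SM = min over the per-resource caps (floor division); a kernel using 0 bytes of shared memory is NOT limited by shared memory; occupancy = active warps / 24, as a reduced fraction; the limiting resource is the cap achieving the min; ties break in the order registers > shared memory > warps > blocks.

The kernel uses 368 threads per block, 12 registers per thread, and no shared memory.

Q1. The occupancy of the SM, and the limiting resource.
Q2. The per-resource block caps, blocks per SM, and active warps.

Answer: occupancy 1, limited by warps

registers: 21 blocks
shared memory: no limit (kernel uses none)
warps: 2 blocks
blocks: 12 blocks

Answer: 2 blocks, 24 active warps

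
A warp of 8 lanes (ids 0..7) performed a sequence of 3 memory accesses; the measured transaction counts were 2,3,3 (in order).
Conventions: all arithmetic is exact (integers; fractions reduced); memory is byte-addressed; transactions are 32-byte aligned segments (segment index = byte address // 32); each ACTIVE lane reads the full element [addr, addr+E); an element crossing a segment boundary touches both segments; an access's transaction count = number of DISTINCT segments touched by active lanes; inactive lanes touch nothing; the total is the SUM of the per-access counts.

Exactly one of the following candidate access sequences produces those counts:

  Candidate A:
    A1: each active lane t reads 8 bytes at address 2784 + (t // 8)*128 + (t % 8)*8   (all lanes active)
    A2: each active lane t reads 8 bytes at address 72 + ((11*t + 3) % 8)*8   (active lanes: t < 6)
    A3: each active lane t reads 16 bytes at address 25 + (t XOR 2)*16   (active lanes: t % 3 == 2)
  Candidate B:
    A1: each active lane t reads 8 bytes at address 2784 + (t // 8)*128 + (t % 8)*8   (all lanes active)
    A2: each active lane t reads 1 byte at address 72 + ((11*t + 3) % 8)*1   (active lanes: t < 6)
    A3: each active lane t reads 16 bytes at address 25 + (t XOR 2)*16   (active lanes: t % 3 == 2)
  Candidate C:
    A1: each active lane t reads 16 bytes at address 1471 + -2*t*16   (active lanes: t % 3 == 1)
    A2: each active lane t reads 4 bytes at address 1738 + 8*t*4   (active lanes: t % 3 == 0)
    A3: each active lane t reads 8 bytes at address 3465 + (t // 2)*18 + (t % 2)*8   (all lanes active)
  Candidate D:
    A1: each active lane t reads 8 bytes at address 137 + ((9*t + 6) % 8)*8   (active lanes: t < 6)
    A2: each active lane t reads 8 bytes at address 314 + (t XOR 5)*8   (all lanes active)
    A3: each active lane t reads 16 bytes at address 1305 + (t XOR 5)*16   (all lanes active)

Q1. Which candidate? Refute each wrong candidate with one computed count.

B: A2 gives 1 transaction, not 3
C: A1 gives 6 transactions, not 2
D: A1 gives 3 transactions, not 2
A: all counts match (2,3,3)

Answer: A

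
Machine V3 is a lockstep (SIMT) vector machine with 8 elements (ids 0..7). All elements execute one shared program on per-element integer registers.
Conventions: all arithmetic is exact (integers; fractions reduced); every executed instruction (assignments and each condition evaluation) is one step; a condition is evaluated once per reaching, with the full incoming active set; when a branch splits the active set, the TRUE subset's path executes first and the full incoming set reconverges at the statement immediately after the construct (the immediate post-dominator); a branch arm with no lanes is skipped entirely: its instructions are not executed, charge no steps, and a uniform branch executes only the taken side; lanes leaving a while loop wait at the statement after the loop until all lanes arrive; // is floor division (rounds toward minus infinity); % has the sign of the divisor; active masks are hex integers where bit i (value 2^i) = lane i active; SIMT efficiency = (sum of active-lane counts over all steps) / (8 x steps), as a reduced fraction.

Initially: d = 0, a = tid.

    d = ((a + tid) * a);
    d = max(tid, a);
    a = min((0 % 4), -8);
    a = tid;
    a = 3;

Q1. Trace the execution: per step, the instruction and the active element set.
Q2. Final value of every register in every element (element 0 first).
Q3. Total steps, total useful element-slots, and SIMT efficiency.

step 0: d <- ((a + tid) * a)         0xff
step 1: d <- max(tid, a)             0xff
step 2: a <- min((0 % 4), -8)        0xff
step 3: a <- tid                     0xff
step 4: a <- 3                       0xff

Answer: 5 steps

d: 0,1,2,3,4,5,6,7
a: 3,3,3,3,3,3,3,3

steps = 5; useful = 40; efficiency = 40/40 = 1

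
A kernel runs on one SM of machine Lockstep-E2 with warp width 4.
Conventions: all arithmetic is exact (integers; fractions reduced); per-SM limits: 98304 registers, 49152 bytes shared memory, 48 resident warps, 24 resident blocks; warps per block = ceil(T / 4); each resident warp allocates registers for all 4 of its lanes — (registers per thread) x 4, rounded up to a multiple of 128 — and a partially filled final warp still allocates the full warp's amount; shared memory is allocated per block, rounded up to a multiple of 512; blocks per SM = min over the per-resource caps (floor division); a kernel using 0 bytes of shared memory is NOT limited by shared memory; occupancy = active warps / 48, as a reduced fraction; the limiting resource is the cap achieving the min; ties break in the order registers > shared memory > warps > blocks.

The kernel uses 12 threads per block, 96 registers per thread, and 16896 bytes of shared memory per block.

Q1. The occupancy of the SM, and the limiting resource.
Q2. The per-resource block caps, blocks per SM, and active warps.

Answer: occupancy 1/8, limited by shared memory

registers: 85 blocks
shared memory: 2 blocks
warps: 16 blocks
blocks: 24 blocks

Answer: 2 blocks, 6 active warps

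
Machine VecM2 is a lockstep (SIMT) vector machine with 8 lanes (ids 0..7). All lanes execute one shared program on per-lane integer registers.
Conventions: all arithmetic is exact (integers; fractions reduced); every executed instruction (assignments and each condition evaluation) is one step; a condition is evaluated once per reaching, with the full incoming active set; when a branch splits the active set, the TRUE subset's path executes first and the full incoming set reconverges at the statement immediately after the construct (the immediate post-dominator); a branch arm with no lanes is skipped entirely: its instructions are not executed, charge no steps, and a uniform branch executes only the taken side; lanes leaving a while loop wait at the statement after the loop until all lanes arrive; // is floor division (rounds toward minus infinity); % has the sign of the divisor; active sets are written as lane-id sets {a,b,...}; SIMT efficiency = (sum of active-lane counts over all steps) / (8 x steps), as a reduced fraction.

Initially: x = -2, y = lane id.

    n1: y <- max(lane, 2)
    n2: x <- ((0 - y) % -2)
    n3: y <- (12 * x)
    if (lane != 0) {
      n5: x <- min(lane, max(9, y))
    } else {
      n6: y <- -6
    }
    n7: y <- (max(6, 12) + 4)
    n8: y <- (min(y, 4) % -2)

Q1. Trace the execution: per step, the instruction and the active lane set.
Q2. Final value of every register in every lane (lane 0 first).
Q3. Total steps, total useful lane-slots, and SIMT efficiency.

step 0: y <- max(lane, 2)            {0,1,2,3,4,5,6,7}
step 1: x <- ((0 - y) % -2)          {0,1,2,3,4,5,6,7}
step 2: y <- (12 * x)                {0,1,2,3,4,5,6,7}
step 3: eval (lane != 0)             {0,1,2,3,4,5,6,7}
step 4: x <- min(lane, max(9, y))    {1,2,3,4,5,6,7}
step 5: y <- -6                      {0}
step 6: y <- (max(6, 12) + 4)        {0,1,2,3,4,5,6,7}
step 7: y <- (min(y, 4) % -2)        {0,1,2,3,4,5,6,7}

Answer: 8 steps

x: 0,1,2,3,4,5,6,7
y: 0,0,0,0,0,0,0,0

steps = 8; useful = 56; efficiency = 56/64 = 7/8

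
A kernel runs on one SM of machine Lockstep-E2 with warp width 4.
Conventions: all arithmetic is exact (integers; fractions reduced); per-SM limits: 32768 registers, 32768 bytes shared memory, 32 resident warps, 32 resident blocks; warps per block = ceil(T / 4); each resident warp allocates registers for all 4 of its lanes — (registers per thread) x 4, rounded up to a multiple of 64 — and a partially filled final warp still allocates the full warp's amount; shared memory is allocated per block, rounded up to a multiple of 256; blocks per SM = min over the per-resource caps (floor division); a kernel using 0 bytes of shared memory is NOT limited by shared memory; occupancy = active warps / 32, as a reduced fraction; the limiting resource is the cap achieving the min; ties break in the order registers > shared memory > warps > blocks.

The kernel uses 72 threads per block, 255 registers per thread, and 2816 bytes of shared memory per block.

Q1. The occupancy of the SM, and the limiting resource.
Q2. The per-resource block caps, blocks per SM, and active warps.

Answer: occupancy 9/16, limited by registers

registers: 1 block
shared memory: 11 blocks
warps: 1 block
blocks: 32 blocks

Answer: 1 block, 18 active warps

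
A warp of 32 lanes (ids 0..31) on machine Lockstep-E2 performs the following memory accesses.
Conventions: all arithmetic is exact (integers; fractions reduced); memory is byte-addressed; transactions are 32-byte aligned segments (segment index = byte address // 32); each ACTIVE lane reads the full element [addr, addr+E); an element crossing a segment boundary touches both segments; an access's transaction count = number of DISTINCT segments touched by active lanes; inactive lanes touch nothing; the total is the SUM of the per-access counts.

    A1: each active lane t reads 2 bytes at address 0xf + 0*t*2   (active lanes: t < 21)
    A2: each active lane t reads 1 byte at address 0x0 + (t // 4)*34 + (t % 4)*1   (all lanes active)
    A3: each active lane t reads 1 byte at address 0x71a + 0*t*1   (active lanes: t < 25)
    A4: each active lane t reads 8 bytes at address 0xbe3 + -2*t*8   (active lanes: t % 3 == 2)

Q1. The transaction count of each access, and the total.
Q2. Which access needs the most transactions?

A1: 1 transaction
A2: 8 transactions
A3: 1 transaction
A4: 10 transactions

Answer: 1,8,1,10; total 20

Answer: A4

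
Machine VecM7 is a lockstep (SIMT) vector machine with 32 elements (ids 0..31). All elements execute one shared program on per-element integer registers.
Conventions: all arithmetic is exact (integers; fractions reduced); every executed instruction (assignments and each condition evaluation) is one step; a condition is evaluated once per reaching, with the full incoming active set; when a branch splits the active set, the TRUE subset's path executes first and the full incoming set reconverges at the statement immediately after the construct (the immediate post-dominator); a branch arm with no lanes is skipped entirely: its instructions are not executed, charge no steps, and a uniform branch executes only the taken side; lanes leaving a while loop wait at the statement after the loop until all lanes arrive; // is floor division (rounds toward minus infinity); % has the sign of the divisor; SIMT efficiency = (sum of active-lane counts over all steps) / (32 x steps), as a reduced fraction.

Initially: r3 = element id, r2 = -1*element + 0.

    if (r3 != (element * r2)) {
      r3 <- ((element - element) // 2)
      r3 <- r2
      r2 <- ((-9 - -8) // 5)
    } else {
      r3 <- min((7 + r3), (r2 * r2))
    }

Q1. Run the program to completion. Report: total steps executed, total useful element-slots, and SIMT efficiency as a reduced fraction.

Answer: 5 steps, 126 useful, 63/80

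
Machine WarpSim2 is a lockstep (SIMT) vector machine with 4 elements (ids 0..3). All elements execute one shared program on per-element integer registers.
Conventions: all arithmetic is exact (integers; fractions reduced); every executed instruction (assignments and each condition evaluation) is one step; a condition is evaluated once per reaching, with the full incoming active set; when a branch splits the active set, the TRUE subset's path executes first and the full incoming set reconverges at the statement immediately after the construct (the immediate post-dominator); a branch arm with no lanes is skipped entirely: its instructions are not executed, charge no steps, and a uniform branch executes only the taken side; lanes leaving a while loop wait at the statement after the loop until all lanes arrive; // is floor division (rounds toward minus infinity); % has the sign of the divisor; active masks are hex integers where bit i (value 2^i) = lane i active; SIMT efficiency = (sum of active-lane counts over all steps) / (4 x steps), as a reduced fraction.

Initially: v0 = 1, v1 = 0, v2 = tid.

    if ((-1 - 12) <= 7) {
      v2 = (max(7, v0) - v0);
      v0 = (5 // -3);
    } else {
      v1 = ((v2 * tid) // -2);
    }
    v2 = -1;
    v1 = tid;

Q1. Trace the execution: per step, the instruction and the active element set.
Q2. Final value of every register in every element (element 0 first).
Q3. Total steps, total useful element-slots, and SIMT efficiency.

step 0: eval ((-1 - 12) <= 7)        0xf
step 1: v2 <- (max(7, v0) - v0)      0xf
step 2: v0 <- (5 // -3)              0xf
step 3: v2 <- -1                     0xf
step 4: v1 <- tid                    0xf

Answer: 5 steps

v0: -2,-2,-2,-2
v1: 0,1,2,3
v2: -1,-1,-1,-1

steps = 5; useful = 20; efficiency = 20/20 = 1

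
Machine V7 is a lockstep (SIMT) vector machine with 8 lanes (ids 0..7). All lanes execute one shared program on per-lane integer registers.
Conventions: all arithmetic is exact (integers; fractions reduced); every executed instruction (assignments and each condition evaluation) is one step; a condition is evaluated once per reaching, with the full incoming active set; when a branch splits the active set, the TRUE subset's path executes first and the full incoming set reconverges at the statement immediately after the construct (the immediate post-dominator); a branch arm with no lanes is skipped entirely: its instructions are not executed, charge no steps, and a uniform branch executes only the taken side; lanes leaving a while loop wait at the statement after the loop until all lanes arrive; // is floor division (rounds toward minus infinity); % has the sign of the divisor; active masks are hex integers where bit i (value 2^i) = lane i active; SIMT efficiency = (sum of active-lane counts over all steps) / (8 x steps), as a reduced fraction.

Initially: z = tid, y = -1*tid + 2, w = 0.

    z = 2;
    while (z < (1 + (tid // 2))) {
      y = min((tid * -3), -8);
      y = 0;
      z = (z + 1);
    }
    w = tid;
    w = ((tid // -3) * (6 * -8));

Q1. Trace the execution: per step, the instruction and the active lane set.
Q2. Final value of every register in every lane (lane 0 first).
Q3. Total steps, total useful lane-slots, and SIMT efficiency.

step 0: z <- 2                       0xff
step 1: eval (z < (1 + (tid // 2)))  0xff
step 2: y <- min((tid * -3), -8)     0xf0
step 3: y <- 0                       0xf0
step 4: z <- (z + 1)                 0xf0
step 5: eval (z < (1 + (tid // 2)))  0xf0
step 6: y <- min((tid * -3), -8)     0xc0
step 7: y <- 0                       0xc0
step 8: z <- (z + 1)                 0xc0
step 9: eval (z < (1 + (tid // 2)))  0xc0
step 10: w <- tid                     0xff
step 11: w <- ((tid // -3) * (6 * -8)) 0xff

Answer: 12 steps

z: 2,2,2,2,3,3,4,4
y: 2,1,0,-1,0,0,0,0
w: 0,48,48,48,96,96,96,144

steps = 12; useful = 56; efficiency = 56/96 = 7/12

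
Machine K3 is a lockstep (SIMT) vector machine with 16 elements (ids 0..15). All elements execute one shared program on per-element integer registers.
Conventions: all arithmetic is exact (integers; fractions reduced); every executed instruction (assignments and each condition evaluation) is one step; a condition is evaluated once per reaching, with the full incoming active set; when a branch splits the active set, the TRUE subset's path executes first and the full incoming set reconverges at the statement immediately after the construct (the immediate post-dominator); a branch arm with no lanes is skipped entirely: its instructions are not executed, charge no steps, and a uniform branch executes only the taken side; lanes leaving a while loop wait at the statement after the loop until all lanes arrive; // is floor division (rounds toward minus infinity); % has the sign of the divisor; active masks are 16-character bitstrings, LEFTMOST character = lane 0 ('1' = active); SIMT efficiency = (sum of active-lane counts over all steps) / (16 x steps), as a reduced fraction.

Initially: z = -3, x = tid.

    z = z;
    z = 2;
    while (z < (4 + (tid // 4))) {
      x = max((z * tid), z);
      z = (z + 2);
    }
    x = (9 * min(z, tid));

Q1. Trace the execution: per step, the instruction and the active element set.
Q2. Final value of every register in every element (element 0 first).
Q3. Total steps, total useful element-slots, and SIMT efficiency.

step 0: z <- z                       1111111111111111
step 1: z <- 2                       1111111111111111
step 2: eval (z < (4 + (tid // 4)))  1111111111111111
step 3: x <- max((z * tid), z)       1111111111111111
step 4: z <- (z + 2)                 1111111111111111
step 5: eval (z < (4 + (tid // 4)))  1111111111111111
step 6: x <- max((z * tid), z)       0000111111111111
step 7: z <- (z + 2)                 0000111111111111
step 8: eval (z < (4 + (tid // 4)))  0000111111111111
step 9: x <- max((z * tid), z)       0000000000001111
step 10: z <- (z + 2)                 0000000000001111
step 11: eval (z < (4 + (tid // 4)))  0000000000001111
step 12: x <- (9 * min(z, tid))       1111111111111111

Answer: 13 steps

z: 4,4,4,4,6,6,6,6,6,6,6,6,8,8,8,8
x: 0,9,18,27,36,45,54,54,54,54,54,54,72,72,72,72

steps = 13; useful = 160; efficiency = 160/208 = 10/13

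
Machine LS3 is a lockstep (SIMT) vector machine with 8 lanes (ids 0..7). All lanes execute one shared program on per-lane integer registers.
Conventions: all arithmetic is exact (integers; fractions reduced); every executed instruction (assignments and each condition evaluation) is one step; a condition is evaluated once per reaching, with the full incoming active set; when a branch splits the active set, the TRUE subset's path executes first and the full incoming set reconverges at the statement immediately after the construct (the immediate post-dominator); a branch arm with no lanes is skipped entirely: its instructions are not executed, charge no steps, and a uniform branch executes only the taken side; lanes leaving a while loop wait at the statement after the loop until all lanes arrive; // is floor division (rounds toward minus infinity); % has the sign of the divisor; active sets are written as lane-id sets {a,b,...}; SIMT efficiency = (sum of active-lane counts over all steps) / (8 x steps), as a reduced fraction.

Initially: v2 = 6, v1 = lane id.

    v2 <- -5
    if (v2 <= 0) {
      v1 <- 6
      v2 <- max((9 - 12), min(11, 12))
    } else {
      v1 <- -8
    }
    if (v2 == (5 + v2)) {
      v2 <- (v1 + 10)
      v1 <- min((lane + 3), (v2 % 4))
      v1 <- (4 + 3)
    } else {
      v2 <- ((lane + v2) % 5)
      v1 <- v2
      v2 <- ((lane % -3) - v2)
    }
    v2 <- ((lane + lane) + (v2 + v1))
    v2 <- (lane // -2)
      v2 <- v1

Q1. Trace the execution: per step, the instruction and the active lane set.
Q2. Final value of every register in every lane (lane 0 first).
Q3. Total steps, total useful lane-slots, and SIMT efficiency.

step 0: v2 <- -5                     {0,1,2,3,4,5,6,7}
step 1: eval (v2 <= 0)               {0,1,2,3,4,5,6,7}
step 2: v1 <- 6                      {0,1,2,3,4,5,6,7}
step 3: v2 <- max((9 - 12), min(11, 12)) {0,1,2,3,4,5,6,7}
step 4: eval (v2 == (5 + v2))        {0,1,2,3,4,5,6,7}
step 5: v2 <- ((lane + v2) % 5)      {0,1,2,3,4,5,6,7}
step 6: v1 <- v2                     {0,1,2,3,4,5,6,7}
step 7: v2 <- ((lane % -3) - v2)     {0,1,2,3,4,5,6,7}
step 8: v2 <- ((lane + lane) + (v2 + v1)) {0,1,2,3,4,5,6,7}
step 9: v2 <- (lane // -2)           {0,1,2,3,4,5,6,7}
step 10: v2 <- v1                     {0,1,2,3,4,5,6,7}

Answer: 11 steps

v2: 1,2,3,4,0,1,2,3
v1: 1,2,3,4,0,1,2,3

steps = 11; useful = 88; efficiency = 88/88 = 1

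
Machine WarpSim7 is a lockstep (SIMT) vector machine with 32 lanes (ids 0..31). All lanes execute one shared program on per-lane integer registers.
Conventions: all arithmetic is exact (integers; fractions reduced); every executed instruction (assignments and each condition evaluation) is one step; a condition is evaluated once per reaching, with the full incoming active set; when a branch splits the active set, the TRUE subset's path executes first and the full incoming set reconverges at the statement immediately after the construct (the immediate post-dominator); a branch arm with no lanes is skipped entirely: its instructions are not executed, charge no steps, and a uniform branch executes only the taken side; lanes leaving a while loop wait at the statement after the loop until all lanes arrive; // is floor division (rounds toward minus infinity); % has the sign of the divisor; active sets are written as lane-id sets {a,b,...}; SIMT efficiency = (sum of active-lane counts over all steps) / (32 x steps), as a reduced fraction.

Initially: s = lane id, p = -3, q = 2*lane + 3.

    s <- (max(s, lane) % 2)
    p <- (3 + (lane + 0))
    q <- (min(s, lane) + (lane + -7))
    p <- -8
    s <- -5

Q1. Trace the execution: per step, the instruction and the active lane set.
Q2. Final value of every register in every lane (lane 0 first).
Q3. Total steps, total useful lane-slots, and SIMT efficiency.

step 0: s <- (max(s, lane) % 2)      {0,1,2,3,4,5,6,7,8,9,10,11,12,13,14,15,16,17,18,19,20,21,22,23,24,25,26,27,28,29,30,31}
step 1: p <- (3 + (lane + 0))        {0,1,2,3,4,5,6,7,8,9,10,11,12,13,14,15,16,17,18,19,20,21,22,23,24,25,26,27,28,29,30,31}
step 2: q <- (min(s, lane) + (lane + -7)) {0,1,2,3,4,5,6,7,8,9,10,11,12,13,14,15,16,17,18,19,20,21,22,23,24,25,26,27,28,29,30,31}
step 3: p <- -8                      {0,1,2,3,4,5,6,7,8,9,10,11,12,13,14,15,16,17,18,19,20,21,22,23,24,25,26,27,28,29,30,31}
step 4: s <- -5                      {0,1,2,3,4,5,6,7,8,9,10,11,12,13,14,15,16,17,18,19,20,21,22,23,24,25,26,27,28,29,30,31}

Answer: 5 steps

s: -5,-5,-5,-5,-5,-5,-5,-5,-5,-5,-5,-5,-5,-5,-5,-5,-5,-5,-5,-5,-5,-5,-5,-5,-5,-5,-5,-5,-5,-5,-5,-5
p: -8,-8,-8,-8,-8,-8,-8,-8,-8,-8,-8,-8,-8,-8,-8,-8,-8,-8,-8,-8,-8,-8,-8,-8,-8,-8,-8,-8,-8,-8,-8,-8
q: -7,-5,-5,-3,-3,-1,-1,1,1,3,3,5,5,7,7,9,9,11,11,13,13,15,15,17,17,19,19,21,21,23,23,25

steps = 5; useful = 160; efficiency = 160/160 = 1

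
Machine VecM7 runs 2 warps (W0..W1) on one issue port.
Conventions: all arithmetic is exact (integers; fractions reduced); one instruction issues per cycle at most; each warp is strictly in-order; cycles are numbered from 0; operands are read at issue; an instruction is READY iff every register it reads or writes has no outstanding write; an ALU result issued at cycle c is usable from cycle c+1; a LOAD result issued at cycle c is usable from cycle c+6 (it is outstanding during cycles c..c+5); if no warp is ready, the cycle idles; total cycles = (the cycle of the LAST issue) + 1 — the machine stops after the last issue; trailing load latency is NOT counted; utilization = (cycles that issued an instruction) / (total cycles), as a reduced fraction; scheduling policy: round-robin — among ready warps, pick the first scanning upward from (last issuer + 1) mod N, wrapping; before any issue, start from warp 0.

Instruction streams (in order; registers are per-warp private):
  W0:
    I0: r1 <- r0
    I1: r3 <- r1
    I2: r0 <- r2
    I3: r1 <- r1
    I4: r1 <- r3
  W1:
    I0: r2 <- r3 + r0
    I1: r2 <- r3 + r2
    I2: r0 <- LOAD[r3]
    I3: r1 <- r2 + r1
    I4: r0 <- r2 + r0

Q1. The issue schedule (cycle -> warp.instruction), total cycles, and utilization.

cycle 0: W0.I0
cycle 1: W1.I0
cycle 2: W0.I1
cycle 3: W1.I1
cycle 4: W0.I2
cycle 5: W1.I2
cycle 6: W0.I3
cycle 7: W1.I3
cycle 8: W0.I4
cycle 9: idle
cycle 10: idle
cycle 11: W1.I4

Answer: 12 cycles, utilization 5/6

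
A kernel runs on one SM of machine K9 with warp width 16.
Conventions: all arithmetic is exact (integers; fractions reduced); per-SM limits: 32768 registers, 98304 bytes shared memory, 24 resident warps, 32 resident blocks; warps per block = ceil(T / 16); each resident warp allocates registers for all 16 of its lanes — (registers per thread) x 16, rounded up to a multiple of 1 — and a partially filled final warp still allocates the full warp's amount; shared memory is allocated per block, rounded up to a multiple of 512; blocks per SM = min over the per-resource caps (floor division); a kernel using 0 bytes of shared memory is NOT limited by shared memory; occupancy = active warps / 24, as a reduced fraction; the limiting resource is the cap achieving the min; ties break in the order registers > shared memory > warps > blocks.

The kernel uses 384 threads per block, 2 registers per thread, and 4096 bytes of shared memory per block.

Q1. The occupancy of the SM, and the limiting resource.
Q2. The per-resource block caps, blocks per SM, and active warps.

Answer: occupancy 1, limited by warps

registers: 42 blocks
shared memory: 24 blocks
warps: 1 block
blocks: 32 blocks

Answer: 1 block, 24 active warps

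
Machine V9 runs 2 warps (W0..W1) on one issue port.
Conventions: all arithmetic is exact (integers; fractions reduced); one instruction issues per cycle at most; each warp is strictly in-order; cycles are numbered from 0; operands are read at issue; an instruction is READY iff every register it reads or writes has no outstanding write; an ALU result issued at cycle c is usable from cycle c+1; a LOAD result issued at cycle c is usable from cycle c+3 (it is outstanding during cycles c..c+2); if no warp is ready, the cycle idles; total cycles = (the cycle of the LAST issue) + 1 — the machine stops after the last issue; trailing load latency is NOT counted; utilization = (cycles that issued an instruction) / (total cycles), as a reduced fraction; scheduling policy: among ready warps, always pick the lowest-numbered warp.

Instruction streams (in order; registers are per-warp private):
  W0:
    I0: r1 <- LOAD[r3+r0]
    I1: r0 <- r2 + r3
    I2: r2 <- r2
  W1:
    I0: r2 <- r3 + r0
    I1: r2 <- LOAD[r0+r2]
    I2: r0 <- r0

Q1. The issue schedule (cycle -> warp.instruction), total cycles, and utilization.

cycle 0: W0.I0
cycle 1: W0.I1
cycle 2: W0.I2
cycle 3: W1.I0
cycle 4: W1.I1
cycle 5: W1.I2

Answer: 6 cycles, utilization 1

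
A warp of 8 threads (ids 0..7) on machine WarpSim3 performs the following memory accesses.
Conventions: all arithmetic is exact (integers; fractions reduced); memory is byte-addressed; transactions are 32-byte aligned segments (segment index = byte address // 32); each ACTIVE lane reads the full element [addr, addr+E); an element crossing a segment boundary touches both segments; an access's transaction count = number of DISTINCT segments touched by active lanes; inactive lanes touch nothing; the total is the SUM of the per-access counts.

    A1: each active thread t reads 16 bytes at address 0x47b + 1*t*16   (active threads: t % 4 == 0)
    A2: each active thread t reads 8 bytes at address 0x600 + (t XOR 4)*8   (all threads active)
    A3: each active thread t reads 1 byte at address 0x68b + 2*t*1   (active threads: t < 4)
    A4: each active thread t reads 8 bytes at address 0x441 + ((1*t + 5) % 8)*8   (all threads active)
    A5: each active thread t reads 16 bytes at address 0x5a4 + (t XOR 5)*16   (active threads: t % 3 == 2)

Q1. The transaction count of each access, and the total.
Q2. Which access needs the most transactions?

A1: 4 transactions
A2: 2 transactions
A3: 1 transaction
A4: 3 transactions
A5: 3 transactions

Answer: 4,2,1,3,3; total 13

Answer: A1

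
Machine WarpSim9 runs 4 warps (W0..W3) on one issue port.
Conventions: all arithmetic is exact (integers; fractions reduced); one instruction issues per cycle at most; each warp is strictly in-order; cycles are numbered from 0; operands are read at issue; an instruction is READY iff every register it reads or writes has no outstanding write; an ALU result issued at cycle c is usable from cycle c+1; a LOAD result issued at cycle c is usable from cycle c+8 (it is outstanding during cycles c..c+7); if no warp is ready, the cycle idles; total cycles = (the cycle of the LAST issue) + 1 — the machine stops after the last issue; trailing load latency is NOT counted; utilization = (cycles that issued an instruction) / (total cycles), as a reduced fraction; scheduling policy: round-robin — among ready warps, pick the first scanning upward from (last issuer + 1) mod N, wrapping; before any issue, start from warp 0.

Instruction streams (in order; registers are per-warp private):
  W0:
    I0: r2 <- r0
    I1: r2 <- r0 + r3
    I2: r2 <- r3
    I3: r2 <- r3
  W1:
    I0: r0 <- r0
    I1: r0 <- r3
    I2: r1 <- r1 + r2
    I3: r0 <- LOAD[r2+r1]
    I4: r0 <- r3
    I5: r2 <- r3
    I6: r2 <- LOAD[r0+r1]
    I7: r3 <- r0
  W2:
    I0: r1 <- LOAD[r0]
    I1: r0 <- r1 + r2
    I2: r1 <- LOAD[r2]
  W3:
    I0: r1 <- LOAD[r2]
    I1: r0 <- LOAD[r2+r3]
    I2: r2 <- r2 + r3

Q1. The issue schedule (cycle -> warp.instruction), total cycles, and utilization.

cycle 0: W0.I0
cycle 1: W1.I0
cycle 2: W2.I0
cycle 3: W3.I0
cycle 4: W0.I1
cycle 5: W1.I1
cycle 6: W3.I1
cycle 7: W0.I2
cycle 8: W1.I2
cycle 9: W3.I2
cycle 10: W0.I3
cycle 11: W1.I3
cycle 12: W2.I1
cycle 13: W2.I2
cycle 14: idle
cycle 15: idle
cycle 16: idle
cycle 17: idle
cycle 18: idle
cycle 19: W1.I4
cycle 20: W1.I5
cycle 21: W1.I6
cycle 22: W1.I7

Answer: 23 cycles, utilization 18/23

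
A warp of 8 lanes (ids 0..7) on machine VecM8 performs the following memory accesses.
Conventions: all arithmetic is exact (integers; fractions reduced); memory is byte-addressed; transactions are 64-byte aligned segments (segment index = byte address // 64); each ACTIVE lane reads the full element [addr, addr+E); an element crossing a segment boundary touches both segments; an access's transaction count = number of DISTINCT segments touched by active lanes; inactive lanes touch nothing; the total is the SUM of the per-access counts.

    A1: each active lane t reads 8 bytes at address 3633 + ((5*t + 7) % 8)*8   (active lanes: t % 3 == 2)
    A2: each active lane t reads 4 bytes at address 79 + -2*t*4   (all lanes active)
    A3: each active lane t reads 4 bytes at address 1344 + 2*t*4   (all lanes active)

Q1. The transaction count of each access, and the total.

A1: 2 transactions
A2: 2 transactions
A3: 1 transaction

Answer: 2,2,1; total 5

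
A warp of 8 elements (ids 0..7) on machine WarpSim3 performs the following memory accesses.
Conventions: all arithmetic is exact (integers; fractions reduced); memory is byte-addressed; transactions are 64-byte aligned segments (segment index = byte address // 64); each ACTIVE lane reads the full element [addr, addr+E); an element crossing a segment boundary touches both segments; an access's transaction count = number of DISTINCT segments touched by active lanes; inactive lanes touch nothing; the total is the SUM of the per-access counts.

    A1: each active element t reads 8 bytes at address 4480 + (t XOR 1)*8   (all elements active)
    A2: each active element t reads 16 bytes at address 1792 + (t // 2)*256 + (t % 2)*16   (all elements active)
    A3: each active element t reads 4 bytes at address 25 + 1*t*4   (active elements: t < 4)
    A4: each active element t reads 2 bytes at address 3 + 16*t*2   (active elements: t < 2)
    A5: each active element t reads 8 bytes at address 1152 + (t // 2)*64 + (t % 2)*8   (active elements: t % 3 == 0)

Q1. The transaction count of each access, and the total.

A1: 1 transaction
A2: 4 transactions
A3: 1 transaction
A4: 1 transaction
A5: 3 transactions

Answer: 1,4,1,1,3; total 10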